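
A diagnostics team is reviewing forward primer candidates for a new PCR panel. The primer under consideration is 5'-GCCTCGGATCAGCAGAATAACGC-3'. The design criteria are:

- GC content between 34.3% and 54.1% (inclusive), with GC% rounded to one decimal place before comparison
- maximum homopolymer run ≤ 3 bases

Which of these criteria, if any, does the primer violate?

Base counts: A=7, T=3, G=6, C=7 (length 23).
GC content: GC 13/23 = 56.5%, outside 34.3–54.1% ✗
homopolymer run: longest run = 2 ✓

Fails: GC content.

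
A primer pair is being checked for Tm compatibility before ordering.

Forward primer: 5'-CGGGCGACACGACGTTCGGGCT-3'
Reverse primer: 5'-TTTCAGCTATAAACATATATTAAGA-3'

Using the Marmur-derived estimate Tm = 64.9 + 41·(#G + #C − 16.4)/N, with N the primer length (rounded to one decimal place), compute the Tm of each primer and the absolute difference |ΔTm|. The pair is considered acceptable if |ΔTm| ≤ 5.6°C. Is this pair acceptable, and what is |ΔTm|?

Forward: G+C = 16, N = 22 → Tm = 64.9 + 41·(16 − 16.4)/22 = 64.2°C.
Reverse: G+C = 5, N = 25 → Tm = 64.9 + 41·(5 − 16.4)/25 = 46.2°C.
|ΔTm| = |64.2 − 46.2| = 18.0°C, > 5.6°C.

|ΔTm| = 18.0°C; the pair is not acceptable.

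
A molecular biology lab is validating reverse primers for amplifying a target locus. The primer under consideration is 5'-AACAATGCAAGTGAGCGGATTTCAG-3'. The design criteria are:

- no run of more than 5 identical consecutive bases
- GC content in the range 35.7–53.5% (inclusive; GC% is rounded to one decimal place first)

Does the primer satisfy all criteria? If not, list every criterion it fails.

Meets all criteria.

Base counts: A=9, T=5, G=7, C=4 (length 25).
homopolymer run: longest run = 3 ✓
GC content: GC 11/25 = 44.0% ✓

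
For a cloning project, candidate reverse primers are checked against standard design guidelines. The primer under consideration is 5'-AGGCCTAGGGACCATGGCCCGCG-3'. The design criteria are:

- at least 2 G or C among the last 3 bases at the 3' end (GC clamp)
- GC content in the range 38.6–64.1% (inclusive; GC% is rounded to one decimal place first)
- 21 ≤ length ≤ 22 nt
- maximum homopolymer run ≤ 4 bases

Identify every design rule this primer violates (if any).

Base counts: A=4, T=2, G=9, C=8 (length 23).
GC clamp: 3' end GCG has 3 G/C ✓
GC content: GC 17/23 = 73.9%, outside 38.6–64.1% ✗
length: length 23, outside 21–22 ✗
homopolymer run: longest run = 3 ✓

Fails: GC content, length.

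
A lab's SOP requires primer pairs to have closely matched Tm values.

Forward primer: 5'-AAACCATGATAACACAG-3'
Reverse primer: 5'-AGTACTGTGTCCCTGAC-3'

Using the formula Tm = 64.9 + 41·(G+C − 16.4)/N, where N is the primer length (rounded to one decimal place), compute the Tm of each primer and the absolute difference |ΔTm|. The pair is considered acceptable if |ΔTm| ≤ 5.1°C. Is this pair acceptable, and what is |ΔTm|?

|ΔTm| = 7.3°C; the pair is not acceptable.

Forward: G+C = 6, N = 17 → Tm = 64.9 + 41·(6 − 16.4)/17 = 39.8°C.
Reverse: G+C = 9, N = 17 → Tm = 64.9 + 41·(9 − 16.4)/17 = 47.1°C.
|ΔTm| = |39.8 − 47.1| = 7.3°C, > 5.1°C.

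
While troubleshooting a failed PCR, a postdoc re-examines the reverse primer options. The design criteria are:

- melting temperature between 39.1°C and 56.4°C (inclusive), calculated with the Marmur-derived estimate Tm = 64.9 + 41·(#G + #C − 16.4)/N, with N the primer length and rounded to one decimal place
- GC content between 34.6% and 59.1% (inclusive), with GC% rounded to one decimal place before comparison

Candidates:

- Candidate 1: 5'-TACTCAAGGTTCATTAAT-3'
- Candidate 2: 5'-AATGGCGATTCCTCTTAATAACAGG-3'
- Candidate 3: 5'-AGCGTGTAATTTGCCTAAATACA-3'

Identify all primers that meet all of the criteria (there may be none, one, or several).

Candidate 1 (18 nt, A=6 T=7 G=2 C=3): Tm = 64.9 + 41·(5 − 16.4)/18 = 38.9°C, outside 39.1–56.4°C ✗; GC 5/18 = 27.8%, outside 34.6–59.1% ✗ — fails.
Candidate 2 (25 nt, A=8 T=7 G=5 C=5): Tm = 64.9 + 41·(10 − 16.4)/25 = 54.4°C ✓; GC 10/25 = 40.0% ✓ — passes.
Candidate 3 (23 nt, A=8 T=7 G=4 C=4): Tm = 64.9 + 41·(8 − 16.4)/23 = 49.9°C ✓; GC 8/23 = 34.8% ✓ — passes.

Candidate 2 and Candidate 3.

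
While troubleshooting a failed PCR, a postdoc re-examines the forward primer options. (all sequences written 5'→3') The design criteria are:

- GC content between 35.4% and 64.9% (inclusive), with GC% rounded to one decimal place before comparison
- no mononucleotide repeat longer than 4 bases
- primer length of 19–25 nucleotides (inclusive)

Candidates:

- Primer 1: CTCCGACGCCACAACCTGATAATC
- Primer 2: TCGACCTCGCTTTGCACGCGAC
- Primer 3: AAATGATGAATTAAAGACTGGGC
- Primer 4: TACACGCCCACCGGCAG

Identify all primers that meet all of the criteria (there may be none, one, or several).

Primer 1 (24 nt, A=7 T=4 G=3 C=10): GC 13/24 = 54.2% ✓; longest run = 2 ✓; length 24 ✓ — passes.
Primer 2 (22 nt, A=3 T=5 G=5 C=9): GC 14/22 = 63.6% ✓; longest run = 3 ✓; length 22 ✓ — passes.
Primer 3 (23 nt, A=10 T=5 G=6 C=2): GC 8/23 = 34.8%, outside 35.4–64.9% ✗; longest run = 3 ✓; length 23 ✓ — fails.
Primer 4 (17 nt, A=4 T=1 G=4 C=8): GC 12/17 = 70.6%, outside 35.4–64.9% ✗; longest run = 3 ✓; length 17, outside 19–25 ✗ — fails.

Primer 1 and Primer 2.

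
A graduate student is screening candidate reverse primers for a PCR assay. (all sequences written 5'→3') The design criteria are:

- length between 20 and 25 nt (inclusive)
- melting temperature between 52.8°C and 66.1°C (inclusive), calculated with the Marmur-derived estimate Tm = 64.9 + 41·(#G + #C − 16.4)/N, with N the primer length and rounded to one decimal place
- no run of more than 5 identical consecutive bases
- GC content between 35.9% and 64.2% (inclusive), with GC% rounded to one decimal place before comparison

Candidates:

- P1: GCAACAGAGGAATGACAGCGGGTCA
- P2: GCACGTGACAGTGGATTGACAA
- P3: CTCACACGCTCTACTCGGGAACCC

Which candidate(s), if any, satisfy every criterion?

P1 (25 nt, A=9 T=2 G=9 C=5): length 25 ✓; Tm = 64.9 + 41·(14 − 16.4)/25 = 61.0°C ✓; longest run = 3 ✓; GC 14/25 = 56.0% ✓ — passes.
P2 (22 nt, A=7 T=4 G=7 C=4): length 22 ✓; Tm = 64.9 + 41·(11 − 16.4)/22 = 54.8°C ✓; longest run = 2 ✓; GC 11/22 = 50.0% ✓ — passes.
P3 (24 nt, A=5 T=4 G=4 C=11): length 24 ✓; Tm = 64.9 + 41·(15 − 16.4)/24 = 62.5°C ✓; longest run = 3 ✓; GC 15/24 = 62.5% ✓ — passes.

P1, P2 and P3.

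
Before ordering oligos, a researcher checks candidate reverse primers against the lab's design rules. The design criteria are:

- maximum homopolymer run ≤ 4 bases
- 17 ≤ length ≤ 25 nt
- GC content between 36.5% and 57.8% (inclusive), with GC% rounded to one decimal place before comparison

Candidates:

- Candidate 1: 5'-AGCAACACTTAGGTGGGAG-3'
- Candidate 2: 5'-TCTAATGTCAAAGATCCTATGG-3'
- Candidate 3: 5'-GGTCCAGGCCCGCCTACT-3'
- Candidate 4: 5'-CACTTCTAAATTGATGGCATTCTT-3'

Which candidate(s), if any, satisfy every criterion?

Candidate 1 (19 nt, A=6 T=3 G=7 C=3): longest run = 3 ✓; length 19 ✓; GC 10/19 = 52.6% ✓ — passes.
Candidate 2 (22 nt, A=7 T=7 G=4 C=4): longest run = 3 ✓; length 22 ✓; GC 8/22 = 36.4%, outside 36.5–57.8% ✗ — fails.
Candidate 3 (18 nt, A=2 T=3 G=5 C=8): longest run = 3 ✓; length 18 ✓; GC 13/18 = 72.2%, outside 36.5–57.8% ✗ — fails.
Candidate 4 (24 nt, A=6 T=10 G=3 C=5): longest run = 3 ✓; length 24 ✓; GC 8/24 = 33.3%, outside 36.5–57.8% ✗ — fails.

Candidate 1 only.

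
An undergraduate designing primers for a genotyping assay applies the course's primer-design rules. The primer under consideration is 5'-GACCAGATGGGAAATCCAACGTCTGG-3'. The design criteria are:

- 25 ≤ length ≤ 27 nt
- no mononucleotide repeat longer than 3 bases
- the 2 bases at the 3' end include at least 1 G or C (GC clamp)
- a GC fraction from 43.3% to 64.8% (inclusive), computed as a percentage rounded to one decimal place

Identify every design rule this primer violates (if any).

Meets all criteria.

Base counts: A=8, T=4, G=8, C=6 (length 26).
length: length 26 ✓
homopolymer run: longest run = 3 ✓
GC clamp: 3' end GG has 2 G/C ✓
GC content: GC 14/26 = 53.8% ✓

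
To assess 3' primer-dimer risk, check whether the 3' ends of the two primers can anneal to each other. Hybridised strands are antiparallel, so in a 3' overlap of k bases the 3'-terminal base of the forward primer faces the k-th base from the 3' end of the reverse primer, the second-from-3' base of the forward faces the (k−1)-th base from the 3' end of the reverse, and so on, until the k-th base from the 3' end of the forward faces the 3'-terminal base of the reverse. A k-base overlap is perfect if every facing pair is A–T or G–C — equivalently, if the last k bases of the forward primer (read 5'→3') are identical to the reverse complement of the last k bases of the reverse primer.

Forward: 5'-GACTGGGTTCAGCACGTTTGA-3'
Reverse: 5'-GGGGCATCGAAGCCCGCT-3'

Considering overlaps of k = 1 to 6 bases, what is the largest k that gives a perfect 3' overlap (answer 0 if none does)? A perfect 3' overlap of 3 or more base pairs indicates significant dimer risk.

Longest perfect overlap: 1 complementary base pair; below the dimer-risk threshold (threshold 3).

Last 6 bases (5'→3') — forward …GTTTGA, reverse …CCCGCT.
Reverse complement of the reverse primer's last 6 bases: AGCGGG; its first k bases are the reverse complement of the reverse primer's last k bases, so a perfect k-base overlap needs the forward primer's last k bases to equal them.
Comparing (forward last k vs required): k=1: A vs A ✓; k=2: GA vs AG ✗; k=3: TGA vs AGC ✗; k=4: TTGA vs AGCG ✗; k=5: TTTGA vs AGCGG ✗; k=6: GTTTGA vs AGCGGG ✗.
Only k = 1 is perfect, so the longest perfect 3' overlap is 1.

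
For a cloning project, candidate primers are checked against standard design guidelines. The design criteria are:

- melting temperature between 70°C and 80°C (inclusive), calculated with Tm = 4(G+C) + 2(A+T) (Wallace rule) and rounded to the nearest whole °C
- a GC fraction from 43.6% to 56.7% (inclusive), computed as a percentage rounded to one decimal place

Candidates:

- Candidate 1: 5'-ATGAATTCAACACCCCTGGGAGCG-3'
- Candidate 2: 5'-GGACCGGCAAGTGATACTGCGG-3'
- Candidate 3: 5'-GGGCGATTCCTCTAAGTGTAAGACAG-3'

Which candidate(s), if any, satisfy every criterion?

Candidate 1 (24 nt, A=7 T=4 G=6 C=7): Tm = 2·11 + 4·13 = 74°C ✓; GC 13/24 = 54.2% ✓ — passes.
Candidate 2 (22 nt, A=5 T=3 G=9 C=5): Tm = 2·8 + 4·14 = 72°C ✓; GC 14/22 = 63.6%, outside 43.6–56.7% ✗ — fails.
Candidate 3 (26 nt, A=7 T=6 G=8 C=5): Tm = 2·13 + 4·13 = 78°C ✓; GC 13/26 = 50.0% ✓ — passes.

Candidate 1 and Candidate 3.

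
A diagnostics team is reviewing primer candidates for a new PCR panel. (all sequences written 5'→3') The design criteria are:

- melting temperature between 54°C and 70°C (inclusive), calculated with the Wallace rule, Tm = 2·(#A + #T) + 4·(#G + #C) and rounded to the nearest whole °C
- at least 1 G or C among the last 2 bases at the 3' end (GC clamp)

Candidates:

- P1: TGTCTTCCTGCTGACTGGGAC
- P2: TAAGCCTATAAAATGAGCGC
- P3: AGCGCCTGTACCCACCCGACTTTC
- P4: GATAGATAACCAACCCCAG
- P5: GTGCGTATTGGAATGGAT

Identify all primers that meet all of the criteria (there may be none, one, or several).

P1, P2 and P4.

P1 (21 nt, A=2 T=7 G=6 C=6): Tm = 2·9 + 4·12 = 66°C ✓; 3' end AC has 1 G/C ✓ — passes.
P2 (20 nt, A=8 T=4 G=4 C=4): Tm = 2·12 + 4·8 = 56°C ✓; 3' end GC has 2 G/C ✓ — passes.
P3 (24 nt, A=4 T=5 G=4 C=11): Tm = 2·9 + 4·15 = 78°C, outside 54–70°C ✗; 3' end TC has 1 G/C ✓ — fails.
P4 (19 nt, A=8 T=2 G=3 C=6): Tm = 2·10 + 4·9 = 56°C ✓; 3' end AG has 1 G/C ✓ — passes.
P5 (18 nt, A=4 T=6 G=7 C=1): Tm = 2·10 + 4·8 = 52°C, outside 54–70°C ✗; 3' end AT has 0 G/C, need ≥1 ✗ — fails.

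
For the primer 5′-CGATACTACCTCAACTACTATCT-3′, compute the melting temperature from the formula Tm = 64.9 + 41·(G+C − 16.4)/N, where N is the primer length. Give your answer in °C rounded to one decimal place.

51.7°C

Base counts: A=7, T=7, G=1, C=8; G+C = 9, N = 23.
Tm = 64.9 + 41·(9 − 16.4)/23 = 64.9 + -303.40/23 = 51.7°C.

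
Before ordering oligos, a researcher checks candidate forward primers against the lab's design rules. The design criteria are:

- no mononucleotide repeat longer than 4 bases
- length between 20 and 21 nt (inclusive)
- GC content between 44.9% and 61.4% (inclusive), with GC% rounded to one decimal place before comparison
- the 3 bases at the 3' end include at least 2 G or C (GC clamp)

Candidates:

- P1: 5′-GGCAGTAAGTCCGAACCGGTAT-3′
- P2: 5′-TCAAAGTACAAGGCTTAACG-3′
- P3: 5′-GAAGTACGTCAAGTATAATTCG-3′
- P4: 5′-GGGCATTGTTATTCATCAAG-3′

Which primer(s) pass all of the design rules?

None of the candidates satisfy all criteria.

P1 (22 nt, A=6 T=4 G=7 C=5): longest run = 2 ✓; length 22, outside 20–21 ✗; GC 12/22 = 54.5% ✓; 3' end TAT has 0 G/C, need ≥2 ✗ — fails.
P2 (20 nt, A=8 T=4 G=4 C=4): longest run = 3 ✓; length 20 ✓; GC 8/20 = 40.0%, outside 44.9–61.4% ✗; 3' end ACG has 2 G/C ✓ — fails.
P3 (22 nt, A=8 T=6 G=5 C=3): longest run = 2 ✓; length 22, outside 20–21 ✗; GC 8/22 = 36.4%, outside 44.9–61.4% ✗; 3' end TCG has 2 G/C ✓ — fails.
P4 (20 nt, A=5 T=7 G=5 C=3): longest run = 3 ✓; length 20 ✓; GC 8/20 = 40.0%, outside 44.9–61.4% ✗; 3' end AAG has 1 G/C, need ≥2 ✗ — fails.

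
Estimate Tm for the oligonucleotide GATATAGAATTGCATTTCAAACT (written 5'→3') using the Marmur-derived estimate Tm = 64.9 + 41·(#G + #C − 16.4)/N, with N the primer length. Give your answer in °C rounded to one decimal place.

Base counts: A=9, T=8, G=3, C=3; G+C = 6, N = 23.
Tm = 64.9 + 41·(6 − 16.4)/23 = 64.9 + -426.40/23 = 46.4°C.

46.4°C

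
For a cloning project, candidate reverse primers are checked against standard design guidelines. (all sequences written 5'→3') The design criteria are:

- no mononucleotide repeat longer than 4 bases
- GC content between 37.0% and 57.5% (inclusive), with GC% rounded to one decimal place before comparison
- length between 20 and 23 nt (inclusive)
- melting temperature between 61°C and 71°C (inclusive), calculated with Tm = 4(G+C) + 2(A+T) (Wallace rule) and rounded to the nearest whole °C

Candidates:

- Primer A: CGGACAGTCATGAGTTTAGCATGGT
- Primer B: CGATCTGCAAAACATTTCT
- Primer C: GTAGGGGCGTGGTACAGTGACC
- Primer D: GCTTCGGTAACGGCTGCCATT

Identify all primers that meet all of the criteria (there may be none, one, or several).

Primer A (25 nt, A=6 T=7 G=8 C=4): longest run = 3 ✓; GC 12/25 = 48.0% ✓; length 25, outside 20–23 ✗; Tm = 2·13 + 4·12 = 74°C, outside 61–71°C ✗ — fails.
Primer B (19 nt, A=6 T=6 G=2 C=5): longest run = 4 ✓; GC 7/19 = 36.8%, outside 37.0–57.5% ✗; length 19, outside 20–23 ✗; Tm = 2·12 + 4·7 = 52°C, outside 61–71°C ✗ — fails.
Primer C (22 nt, A=4 T=4 G=10 C=4): longest run = 4 ✓; GC 14/22 = 63.6%, outside 37.0–57.5% ✗; length 22 ✓; Tm = 2·8 + 4·14 = 72°C, outside 61–71°C ✗ — fails.
Primer D (21 nt, A=3 T=6 G=6 C=6): longest run = 2 ✓; GC 12/21 = 57.1% ✓; length 21 ✓; Tm = 2·9 + 4·12 = 66°C ✓ — passes.

Primer D only.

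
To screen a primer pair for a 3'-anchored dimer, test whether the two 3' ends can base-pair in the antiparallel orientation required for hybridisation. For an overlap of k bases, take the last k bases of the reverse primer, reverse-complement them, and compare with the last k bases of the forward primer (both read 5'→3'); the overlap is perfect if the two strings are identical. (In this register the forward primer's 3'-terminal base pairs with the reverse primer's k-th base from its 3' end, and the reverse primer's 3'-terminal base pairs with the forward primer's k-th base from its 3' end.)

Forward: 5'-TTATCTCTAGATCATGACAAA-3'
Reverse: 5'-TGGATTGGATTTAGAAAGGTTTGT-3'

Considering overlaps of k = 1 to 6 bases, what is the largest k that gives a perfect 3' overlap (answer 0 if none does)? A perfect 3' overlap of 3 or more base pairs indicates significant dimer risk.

Last 6 bases (5'→3') — forward …GACAAA, reverse …GTTTGT.
Reverse complement of the reverse primer's last 6 bases: ACAAAC; its first k bases are the reverse complement of the reverse primer's last k bases, so a perfect k-base overlap needs the forward primer's last k bases to equal them.
Comparing (forward last k vs required): k=1: A vs A ✓; k=2: AA vs AC ✗; k=3: AAA vs ACA ✗; k=4: CAAA vs ACAA ✗; k=5: ACAAA vs ACAAA ✓; k=6: GACAAA vs ACAAAC ✗.
Perfect overlaps at k = 1, 5; the largest is 5.

Longest perfect overlap: 5 complementary base pairs; significant dimer risk (threshold 3).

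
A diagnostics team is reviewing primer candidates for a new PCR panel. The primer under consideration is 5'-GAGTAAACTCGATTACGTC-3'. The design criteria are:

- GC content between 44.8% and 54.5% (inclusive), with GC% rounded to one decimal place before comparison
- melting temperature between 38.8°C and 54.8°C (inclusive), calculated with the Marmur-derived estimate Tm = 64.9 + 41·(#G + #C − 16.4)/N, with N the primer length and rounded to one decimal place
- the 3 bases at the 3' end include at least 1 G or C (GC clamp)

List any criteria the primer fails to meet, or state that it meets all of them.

Base counts: A=6, T=5, G=4, C=4 (length 19).
GC content: GC 8/19 = 42.1%, outside 44.8–54.5% ✗
Tm: Tm = 64.9 + 41·(8 − 16.4)/19 = 46.8°C ✓
GC clamp: 3' end GTC has 2 G/C ✓

Fails: GC content.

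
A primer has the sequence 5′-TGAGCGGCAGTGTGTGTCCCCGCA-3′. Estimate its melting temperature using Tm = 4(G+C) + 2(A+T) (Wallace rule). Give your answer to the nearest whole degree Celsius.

Base counts: A=3, T=5, G=9, C=7 (length 24).
Tm = 2·(3+5) + 4·(9+7) = 2·8 + 4·16 = 16 + 64 = 80°C.

80°C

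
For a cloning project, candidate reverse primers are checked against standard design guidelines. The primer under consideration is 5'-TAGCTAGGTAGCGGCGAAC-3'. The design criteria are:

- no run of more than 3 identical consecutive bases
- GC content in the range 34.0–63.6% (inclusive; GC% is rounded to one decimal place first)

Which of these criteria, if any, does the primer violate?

Meets all criteria.

Base counts: A=5, T=3, G=7, C=4 (length 19).
homopolymer run: longest run = 2 ✓
GC content: GC 11/19 = 57.9% ✓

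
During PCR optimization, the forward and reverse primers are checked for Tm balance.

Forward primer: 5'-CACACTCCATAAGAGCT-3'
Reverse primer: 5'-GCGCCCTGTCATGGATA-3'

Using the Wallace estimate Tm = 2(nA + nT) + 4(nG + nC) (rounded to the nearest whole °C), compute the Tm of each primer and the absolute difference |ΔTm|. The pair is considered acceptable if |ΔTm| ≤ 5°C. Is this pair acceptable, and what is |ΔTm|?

Forward: A=6 T=3 G=2 C=6 → Tm = 2·9 + 4·8 = 50°C.
Reverse: A=3 T=4 G=5 C=5 → Tm = 2·7 + 4·10 = 54°C.
|ΔTm| = |50 − 54| = 4°C, ≤ 5°C.

|ΔTm| = 4°C; the pair is acceptable.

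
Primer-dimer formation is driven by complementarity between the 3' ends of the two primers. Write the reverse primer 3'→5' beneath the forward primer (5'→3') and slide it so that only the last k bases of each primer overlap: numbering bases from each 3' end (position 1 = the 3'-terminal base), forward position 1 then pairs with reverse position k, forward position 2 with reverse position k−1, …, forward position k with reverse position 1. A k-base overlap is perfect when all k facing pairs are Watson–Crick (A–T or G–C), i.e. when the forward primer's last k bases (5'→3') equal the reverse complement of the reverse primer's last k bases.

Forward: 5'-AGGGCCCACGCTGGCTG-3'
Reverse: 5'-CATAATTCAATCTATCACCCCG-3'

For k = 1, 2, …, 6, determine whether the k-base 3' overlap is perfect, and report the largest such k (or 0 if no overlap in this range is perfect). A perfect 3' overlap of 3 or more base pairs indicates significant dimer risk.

Last 6 bases (5'→3') — forward …TGGCTG, reverse …ACCCCG.
Reverse complement of the reverse primer's last 6 bases: CGGGGT; its first k bases are the reverse complement of the reverse primer's last k bases, so a perfect k-base overlap needs the forward primer's last k bases to equal them.
Comparing (forward last k vs required): k=1: G vs C ✗; k=2: TG vs CG ✗; k=3: CTG vs CGG ✗; k=4: GCTG vs CGGG ✗; k=5: GGCTG vs CGGGG ✗; k=6: TGGCTG vs CGGGGT ✗.
No overlap length from 1 to 6 is perfect, so the longest perfect 3' overlap is 0.

Longest perfect overlap: 0 complementary base pairs; below the dimer-risk threshold (threshold 3).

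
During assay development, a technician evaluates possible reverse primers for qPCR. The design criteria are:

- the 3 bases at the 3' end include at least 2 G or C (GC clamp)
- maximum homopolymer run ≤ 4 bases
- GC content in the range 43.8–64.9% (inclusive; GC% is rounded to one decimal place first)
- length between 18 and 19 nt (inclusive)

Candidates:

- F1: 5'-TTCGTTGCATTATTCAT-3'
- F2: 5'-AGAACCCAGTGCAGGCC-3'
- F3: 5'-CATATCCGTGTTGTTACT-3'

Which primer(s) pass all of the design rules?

None of the candidates satisfy all criteria.

F1 (17 nt, A=3 T=9 G=2 C=3): 3' end CAT has 1 G/C, need ≥2 ✗; longest run = 2 ✓; GC 5/17 = 29.4%, outside 43.8–64.9% ✗; length 17, outside 18–19 ✗ — fails.
F2 (17 nt, A=5 T=1 G=5 C=6): 3' end GCC has 3 G/C ✓; longest run = 3 ✓; GC 11/17 = 64.7% ✓; length 17, outside 18–19 ✗ — fails.
F3 (18 nt, A=3 T=8 G=3 C=4): 3' end ACT has 1 G/C, need ≥2 ✗; longest run = 2 ✓; GC 7/18 = 38.9%, outside 43.8–64.9% ✗; length 18 ✓ — fails.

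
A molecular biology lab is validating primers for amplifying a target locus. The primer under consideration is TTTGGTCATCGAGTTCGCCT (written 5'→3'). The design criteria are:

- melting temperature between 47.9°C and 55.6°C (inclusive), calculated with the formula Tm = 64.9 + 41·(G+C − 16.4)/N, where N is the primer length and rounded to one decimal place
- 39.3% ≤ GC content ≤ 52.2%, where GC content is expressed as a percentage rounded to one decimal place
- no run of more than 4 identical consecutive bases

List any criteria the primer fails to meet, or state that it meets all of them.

Base counts: A=2, T=8, G=5, C=5 (length 20).
Tm: Tm = 64.9 + 41·(10 − 16.4)/20 = 51.8°C ✓
GC content: GC 10/20 = 50.0% ✓
homopolymer run: longest run = 3 ✓

Meets all criteria.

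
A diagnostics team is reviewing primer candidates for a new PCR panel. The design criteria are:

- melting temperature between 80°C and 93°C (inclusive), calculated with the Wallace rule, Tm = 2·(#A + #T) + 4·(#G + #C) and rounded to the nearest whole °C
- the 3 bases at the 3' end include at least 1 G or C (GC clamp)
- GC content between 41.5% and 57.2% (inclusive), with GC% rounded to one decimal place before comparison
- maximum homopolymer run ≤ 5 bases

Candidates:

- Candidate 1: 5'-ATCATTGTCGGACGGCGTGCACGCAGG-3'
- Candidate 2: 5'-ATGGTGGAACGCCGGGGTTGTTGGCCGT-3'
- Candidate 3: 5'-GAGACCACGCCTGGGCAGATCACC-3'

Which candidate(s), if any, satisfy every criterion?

None of the candidates satisfy all criteria.

Candidate 1 (27 nt, A=5 T=5 G=10 C=7): Tm = 2·10 + 4·17 = 88°C ✓; 3' end AGG has 2 G/C ✓; GC 17/27 = 63.0%, outside 41.5–57.2% ✗; longest run = 2 ✓ — fails.
Candidate 2 (28 nt, A=3 T=7 G=13 C=5): Tm = 2·10 + 4·18 = 92°C ✓; 3' end CGT has 2 G/C ✓; GC 18/28 = 64.3%, outside 41.5–57.2% ✗; longest run = 4 ✓ — fails.
Candidate 3 (24 nt, A=6 T=2 G=7 C=9): Tm = 2·8 + 4·16 = 80°C ✓; 3' end ACC has 2 G/C ✓; GC 16/24 = 66.7%, outside 41.5–57.2% ✗; longest run = 3 ✓ — fails.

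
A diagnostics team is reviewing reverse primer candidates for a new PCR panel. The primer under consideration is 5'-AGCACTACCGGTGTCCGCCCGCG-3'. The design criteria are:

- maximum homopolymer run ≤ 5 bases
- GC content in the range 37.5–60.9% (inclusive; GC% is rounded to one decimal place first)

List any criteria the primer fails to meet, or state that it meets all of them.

Base counts: A=3, T=3, G=7, C=10 (length 23).
homopolymer run: longest run = 3 ✓
GC content: GC 17/23 = 73.9%, outside 37.5–60.9% ✗

Fails: GC content.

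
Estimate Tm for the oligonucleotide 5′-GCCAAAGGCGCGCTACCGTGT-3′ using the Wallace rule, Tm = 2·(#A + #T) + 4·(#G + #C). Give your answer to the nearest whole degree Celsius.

Base counts: A=4, T=3, G=7, C=7 (length 21).
Tm = 2·(4+3) + 4·(7+7) = 2·7 + 4·14 = 14 + 56 = 70°C.

70°C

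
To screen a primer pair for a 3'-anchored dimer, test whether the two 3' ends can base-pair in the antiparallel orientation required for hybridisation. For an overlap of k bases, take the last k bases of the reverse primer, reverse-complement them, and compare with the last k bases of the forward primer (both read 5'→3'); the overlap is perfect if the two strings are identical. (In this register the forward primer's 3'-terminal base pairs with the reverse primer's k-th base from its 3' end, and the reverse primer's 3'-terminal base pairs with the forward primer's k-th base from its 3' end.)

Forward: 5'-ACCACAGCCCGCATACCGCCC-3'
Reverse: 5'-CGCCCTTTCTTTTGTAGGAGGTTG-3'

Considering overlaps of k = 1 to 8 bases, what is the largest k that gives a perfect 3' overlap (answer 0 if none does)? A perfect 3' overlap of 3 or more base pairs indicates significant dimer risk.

Last 8 bases (5'→3') — forward …TACCGCCC, reverse …GGAGGTTG.
Reverse complement of the reverse primer's last 8 bases: CAACCTCC; its first k bases are the reverse complement of the reverse primer's last k bases, so a perfect k-base overlap needs the forward primer's last k bases to equal them.
Comparing (forward last k vs required): k=1: C vs C ✓; k=2: CC vs CA ✗; k=3: CCC vs CAA ✗; k=4: GCCC vs CAAC ✗; k=5: CGCCC vs CAACC ✗; k=6: CCGCCC vs CAACCT ✗; k=7: ACCGCCC vs CAACCTC ✗; k=8: TACCGCCC vs CAACCTCC ✗.
Only k = 1 is perfect, so the longest perfect 3' overlap is 1.

Longest perfect overlap: 1 complementary base pair; below the dimer-risk threshold (threshold 3).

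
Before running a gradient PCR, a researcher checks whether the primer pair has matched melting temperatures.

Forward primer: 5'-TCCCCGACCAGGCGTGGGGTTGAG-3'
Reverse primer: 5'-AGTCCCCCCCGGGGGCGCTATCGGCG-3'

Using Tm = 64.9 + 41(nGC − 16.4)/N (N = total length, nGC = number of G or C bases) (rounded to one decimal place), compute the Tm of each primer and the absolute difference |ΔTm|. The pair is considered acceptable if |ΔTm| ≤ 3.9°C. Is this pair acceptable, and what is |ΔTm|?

|ΔTm| = 6.3°C; the pair is not acceptable.

Forward: G+C = 17, N = 24 → Tm = 64.9 + 41·(17 − 16.4)/24 = 65.9°C.
Reverse: G+C = 21, N = 26 → Tm = 64.9 + 41·(21 − 16.4)/26 = 72.2°C.
|ΔTm| = |65.9 − 72.2| = 6.3°C, > 3.9°C.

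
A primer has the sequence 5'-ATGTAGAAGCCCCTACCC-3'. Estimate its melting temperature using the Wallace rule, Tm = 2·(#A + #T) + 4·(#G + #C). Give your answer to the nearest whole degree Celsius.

Base counts: A=5, T=3, G=3, C=7 (length 18).
Tm = 2·(5+3) + 4·(3+7) = 2·8 + 4·10 = 16 + 40 = 56°C.

56°C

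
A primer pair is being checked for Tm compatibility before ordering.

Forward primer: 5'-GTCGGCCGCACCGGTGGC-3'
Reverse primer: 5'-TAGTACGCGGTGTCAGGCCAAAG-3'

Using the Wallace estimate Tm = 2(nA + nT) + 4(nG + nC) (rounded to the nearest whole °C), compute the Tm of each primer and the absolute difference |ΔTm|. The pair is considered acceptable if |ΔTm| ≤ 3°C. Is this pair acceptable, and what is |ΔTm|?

Forward: A=1 T=2 G=8 C=7 → Tm = 2·3 + 4·15 = 66°C.
Reverse: A=6 T=4 G=8 C=5 → Tm = 2·10 + 4·13 = 72°C.
|ΔTm| = |66 − 72| = 6°C, > 3°C.

|ΔTm| = 6°C; the pair is not acceptable.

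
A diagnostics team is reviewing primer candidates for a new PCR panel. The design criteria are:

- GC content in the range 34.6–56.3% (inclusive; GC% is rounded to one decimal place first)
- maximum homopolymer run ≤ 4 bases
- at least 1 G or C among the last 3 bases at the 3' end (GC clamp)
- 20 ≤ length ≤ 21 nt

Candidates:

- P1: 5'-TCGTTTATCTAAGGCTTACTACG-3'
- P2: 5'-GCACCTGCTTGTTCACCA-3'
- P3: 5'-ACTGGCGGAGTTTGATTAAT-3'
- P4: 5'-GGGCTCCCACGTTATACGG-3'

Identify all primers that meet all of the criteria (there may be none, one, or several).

None of the candidates satisfy all criteria.

P1 (23 nt, A=5 T=9 G=4 C=5): GC 9/23 = 39.1% ✓; longest run = 3 ✓; 3' end ACG has 2 G/C ✓; length 23, outside 20–21 ✗ — fails.
P2 (18 nt, A=3 T=5 G=3 C=7): GC 10/18 = 55.6% ✓; longest run = 2 ✓; 3' end CCA has 2 G/C ✓; length 18, outside 20–21 ✗ — fails.
P3 (20 nt, A=5 T=7 G=6 C=2): GC 8/20 = 40.0% ✓; longest run = 3 ✓; 3' end AAT has 0 G/C, need ≥1 ✗; length 20 ✓ — fails.
P4 (19 nt, A=3 T=4 G=6 C=6): GC 12/19 = 63.2%, outside 34.6–56.3% ✗; longest run = 3 ✓; 3' end CGG has 3 G/C ✓; length 19, outside 20–21 ✗ — fails.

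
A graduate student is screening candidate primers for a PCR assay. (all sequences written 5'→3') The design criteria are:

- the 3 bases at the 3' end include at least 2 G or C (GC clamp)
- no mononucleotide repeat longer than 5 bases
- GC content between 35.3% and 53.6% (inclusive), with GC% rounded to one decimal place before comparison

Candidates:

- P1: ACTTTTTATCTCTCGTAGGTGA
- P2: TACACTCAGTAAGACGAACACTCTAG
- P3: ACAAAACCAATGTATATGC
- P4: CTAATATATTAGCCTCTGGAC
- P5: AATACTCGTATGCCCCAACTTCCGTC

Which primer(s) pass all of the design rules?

P4 and P5.

P1 (22 nt, A=4 T=10 G=4 C=4): 3' end TGA has 1 G/C, need ≥2 ✗; longest run = 5 ✓; GC 8/22 = 36.4% ✓ — fails.
P2 (26 nt, A=10 T=5 G=4 C=7): 3' end TAG has 1 G/C, need ≥2 ✗; longest run = 2 ✓; GC 11/26 = 42.3% ✓ — fails.
P3 (19 nt, A=9 T=4 G=2 C=4): 3' end TGC has 2 G/C ✓; longest run = 4 ✓; GC 6/19 = 31.6%, outside 35.3–53.6% ✗ — fails.
P4 (21 nt, A=6 T=7 G=3 C=5): 3' end GAC has 2 G/C ✓; longest run = 2 ✓; GC 8/21 = 38.1% ✓ — passes.
P5 (26 nt, A=6 T=7 G=3 C=10): 3' end GTC has 2 G/C ✓; longest run = 4 ✓; GC 13/26 = 50.0% ✓ — passes.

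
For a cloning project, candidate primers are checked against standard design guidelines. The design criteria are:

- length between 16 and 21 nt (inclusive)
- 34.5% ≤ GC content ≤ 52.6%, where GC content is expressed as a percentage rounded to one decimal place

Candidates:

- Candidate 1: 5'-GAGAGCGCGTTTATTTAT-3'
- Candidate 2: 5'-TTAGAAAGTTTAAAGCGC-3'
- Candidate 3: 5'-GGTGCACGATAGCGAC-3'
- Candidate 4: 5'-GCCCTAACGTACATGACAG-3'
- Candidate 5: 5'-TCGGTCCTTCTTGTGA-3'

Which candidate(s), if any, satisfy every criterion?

Candidate 1 (18 nt, A=4 T=7 G=5 C=2): length 18 ✓; GC 7/18 = 38.9% ✓ — passes.
Candidate 2 (18 nt, A=7 T=5 G=4 C=2): length 18 ✓; GC 6/18 = 33.3%, outside 34.5–52.6% ✗ — fails.
Candidate 3 (16 nt, A=4 T=2 G=6 C=4): length 16 ✓; GC 10/16 = 62.5%, outside 34.5–52.6% ✗ — fails.
Candidate 4 (19 nt, A=6 T=3 G=4 C=6): length 19 ✓; GC 10/19 = 52.6% ✓ — passes.
Candidate 5 (16 nt, A=1 T=7 G=4 C=4): length 16 ✓; GC 8/16 = 50.0% ✓ — passes.

Candidate 1, Candidate 4 and Candidate 5.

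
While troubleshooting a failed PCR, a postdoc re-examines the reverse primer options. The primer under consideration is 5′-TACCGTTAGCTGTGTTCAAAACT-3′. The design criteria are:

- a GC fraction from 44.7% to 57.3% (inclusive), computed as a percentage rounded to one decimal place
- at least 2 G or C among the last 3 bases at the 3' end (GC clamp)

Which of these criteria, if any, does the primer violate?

Base counts: A=6, T=8, G=4, C=5 (length 23).
GC content: GC 9/23 = 39.1%, outside 44.7–57.3% ✗
GC clamp: 3' end ACT has 1 G/C, need ≥2 ✗

Fails: GC content, GC clamp.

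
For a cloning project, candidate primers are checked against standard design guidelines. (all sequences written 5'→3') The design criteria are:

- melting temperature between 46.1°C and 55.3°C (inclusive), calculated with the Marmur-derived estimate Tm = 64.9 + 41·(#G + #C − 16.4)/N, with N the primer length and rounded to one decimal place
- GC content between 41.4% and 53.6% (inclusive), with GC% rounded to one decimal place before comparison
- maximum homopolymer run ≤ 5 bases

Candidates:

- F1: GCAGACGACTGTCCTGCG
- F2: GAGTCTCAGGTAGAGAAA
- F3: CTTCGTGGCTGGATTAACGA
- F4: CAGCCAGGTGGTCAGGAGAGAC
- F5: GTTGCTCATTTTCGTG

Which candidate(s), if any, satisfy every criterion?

F1 (18 nt, A=3 T=3 G=6 C=6): Tm = 64.9 + 41·(12 − 16.4)/18 = 54.9°C ✓; GC 12/18 = 66.7%, outside 41.4–53.6% ✗; longest run = 2 ✓ — fails.
F2 (18 nt, A=7 T=3 G=6 C=2): Tm = 64.9 + 41·(8 − 16.4)/18 = 45.8°C, outside 46.1–55.3°C ✗; GC 8/18 = 44.4% ✓; longest run = 3 ✓ — fails.
F3 (20 nt, A=4 T=6 G=6 C=4): Tm = 64.9 + 41·(10 − 16.4)/20 = 51.8°C ✓; GC 10/20 = 50.0% ✓; longest run = 2 ✓ — passes.
F4 (22 nt, A=6 T=2 G=9 C=5): Tm = 64.9 + 41·(14 − 16.4)/22 = 60.4°C, outside 46.1–55.3°C ✗; GC 14/22 = 63.6%, outside 41.4–53.6% ✗; longest run = 2 ✓ — fails.
F5 (16 nt, A=1 T=8 G=4 C=3): Tm = 64.9 + 41·(7 − 16.4)/16 = 40.8°C, outside 46.1–55.3°C ✗; GC 7/16 = 43.8% ✓; longest run = 4 ✓ — fails.

F3 only.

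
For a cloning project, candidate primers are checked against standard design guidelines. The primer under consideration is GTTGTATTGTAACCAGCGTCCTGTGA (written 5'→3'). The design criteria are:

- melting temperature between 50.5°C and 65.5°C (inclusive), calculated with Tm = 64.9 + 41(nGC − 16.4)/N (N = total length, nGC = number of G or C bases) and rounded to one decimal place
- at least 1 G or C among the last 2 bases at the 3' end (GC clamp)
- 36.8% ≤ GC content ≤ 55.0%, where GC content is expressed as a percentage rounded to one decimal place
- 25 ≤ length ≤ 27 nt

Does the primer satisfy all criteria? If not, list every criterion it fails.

Meets all criteria.

Base counts: A=5, T=9, G=7, C=5 (length 26).
Tm: Tm = 64.9 + 41·(12 − 16.4)/26 = 58.0°C ✓
GC clamp: 3' end GA has 1 G/C ✓
GC content: GC 12/26 = 46.2% ✓
length: length 26 ✓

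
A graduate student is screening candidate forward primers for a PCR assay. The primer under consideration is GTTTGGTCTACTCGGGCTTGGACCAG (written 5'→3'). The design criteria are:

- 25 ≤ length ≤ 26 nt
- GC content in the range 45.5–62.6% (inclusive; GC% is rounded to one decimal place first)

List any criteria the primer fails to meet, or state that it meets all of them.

Base counts: A=3, T=8, G=9, C=6 (length 26).
length: length 26 ✓
GC content: GC 15/26 = 57.7% ✓

Meets all criteria.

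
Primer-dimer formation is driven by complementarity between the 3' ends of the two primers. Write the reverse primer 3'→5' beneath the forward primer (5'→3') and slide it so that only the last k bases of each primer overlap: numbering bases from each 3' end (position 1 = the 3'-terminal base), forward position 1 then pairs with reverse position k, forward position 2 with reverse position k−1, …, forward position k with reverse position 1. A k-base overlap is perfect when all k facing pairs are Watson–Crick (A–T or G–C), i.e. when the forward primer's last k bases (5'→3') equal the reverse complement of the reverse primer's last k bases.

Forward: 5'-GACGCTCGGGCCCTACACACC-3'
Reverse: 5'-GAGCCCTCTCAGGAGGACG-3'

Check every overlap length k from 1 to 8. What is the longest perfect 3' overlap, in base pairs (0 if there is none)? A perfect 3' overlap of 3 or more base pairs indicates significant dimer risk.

Longest perfect overlap: 1 complementary base pair; below the dimer-risk threshold (threshold 3).

Last 8 bases (5'→3') — forward …TACACACC, reverse …GGAGGACG.
Reverse complement of the reverse primer's last 8 bases: CGTCCTCC; its first k bases are the reverse complement of the reverse primer's last k bases, so a perfect k-base overlap needs the forward primer's last k bases to equal them.
Comparing (forward last k vs required): k=1: C vs C ✓; k=2: CC vs CG ✗; k=3: ACC vs CGT ✗; k=4: CACC vs CGTC ✗; k=5: ACACC vs CGTCC ✗; k=6: CACACC vs CGTCCT ✗; k=7: ACACACC vs CGTCCTC ✗; k=8: TACACACC vs CGTCCTCC ✗.
Only k = 1 is perfect, so the longest perfect 3' overlap is 1.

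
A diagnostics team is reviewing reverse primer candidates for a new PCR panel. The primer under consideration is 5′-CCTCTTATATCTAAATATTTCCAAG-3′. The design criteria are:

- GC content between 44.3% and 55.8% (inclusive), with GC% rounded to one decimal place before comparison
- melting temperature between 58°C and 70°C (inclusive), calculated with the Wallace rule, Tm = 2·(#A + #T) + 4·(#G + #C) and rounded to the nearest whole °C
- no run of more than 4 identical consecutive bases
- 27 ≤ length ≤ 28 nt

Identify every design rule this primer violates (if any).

Base counts: A=8, T=10, G=1, C=6 (length 25).
GC content: GC 7/25 = 28.0%, outside 44.3–55.8% ✗
Tm: Tm = 2·18 + 4·7 = 64°C ✓
homopolymer run: longest run = 3 ✓
length: length 25, outside 27–28 ✗

Fails: GC content, length.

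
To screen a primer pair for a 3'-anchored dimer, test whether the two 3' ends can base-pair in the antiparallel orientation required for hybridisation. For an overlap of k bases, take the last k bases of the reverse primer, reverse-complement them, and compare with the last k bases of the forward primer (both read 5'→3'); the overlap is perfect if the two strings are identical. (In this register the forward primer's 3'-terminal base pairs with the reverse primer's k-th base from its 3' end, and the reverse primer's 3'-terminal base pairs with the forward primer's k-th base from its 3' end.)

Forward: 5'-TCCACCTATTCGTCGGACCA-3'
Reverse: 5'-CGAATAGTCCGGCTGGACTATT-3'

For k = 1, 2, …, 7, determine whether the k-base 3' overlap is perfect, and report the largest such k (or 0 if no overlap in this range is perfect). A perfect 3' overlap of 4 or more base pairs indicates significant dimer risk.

Last 7 bases (5'→3') — forward …CGGACCA, reverse …GACTATT.
Reverse complement of the reverse primer's last 7 bases: AATAGTC; its first k bases are the reverse complement of the reverse primer's last k bases, so a perfect k-base overlap needs the forward primer's last k bases to equal them.
Comparing (forward last k vs required): k=1: A vs A ✓; k=2: CA vs AA ✗; k=3: CCA vs AAT ✗; k=4: ACCA vs AATA ✗; k=5: GACCA vs AATAG ✗; k=6: GGACCA vs AATAGT ✗; k=7: CGGACCA vs AATAGTC ✗.
Only k = 1 is perfect, so the longest perfect 3' overlap is 1.

Longest perfect overlap: 1 complementary base pair; below the dimer-risk threshold (threshold 4).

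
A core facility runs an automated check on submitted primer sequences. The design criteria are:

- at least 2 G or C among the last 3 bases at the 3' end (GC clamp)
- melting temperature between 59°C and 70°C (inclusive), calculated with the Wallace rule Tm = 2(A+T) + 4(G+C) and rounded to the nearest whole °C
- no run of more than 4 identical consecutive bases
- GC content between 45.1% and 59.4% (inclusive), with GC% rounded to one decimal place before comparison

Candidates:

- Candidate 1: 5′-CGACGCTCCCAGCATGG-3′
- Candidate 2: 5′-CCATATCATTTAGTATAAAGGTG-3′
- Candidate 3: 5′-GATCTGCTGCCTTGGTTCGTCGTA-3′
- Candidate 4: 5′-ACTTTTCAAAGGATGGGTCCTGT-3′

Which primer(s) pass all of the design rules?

None of the candidates satisfy all criteria.

Candidate 1 (17 nt, A=3 T=2 G=5 C=7): 3' end TGG has 2 G/C ✓; Tm = 2·5 + 4·12 = 58°C, outside 59–70°C ✗; longest run = 3 ✓; GC 12/17 = 70.6%, outside 45.1–59.4% ✗ — fails.
Candidate 2 (23 nt, A=8 T=8 G=4 C=3): 3' end GTG has 2 G/C ✓; Tm = 2·16 + 4·7 = 60°C ✓; longest run = 3 ✓; GC 7/23 = 30.4%, outside 45.1–59.4% ✗ — fails.
Candidate 3 (24 nt, A=2 T=9 G=7 C=6): 3' end GTA has 1 G/C, need ≥2 ✗; Tm = 2·11 + 4·13 = 74°C, outside 59–70°C ✗; longest run = 2 ✓; GC 13/24 = 54.2% ✓ — fails.
Candidate 4 (23 nt, A=5 T=8 G=6 C=4): 3' end TGT has 1 G/C, need ≥2 ✗; Tm = 2·13 + 4·10 = 66°C ✓; longest run = 4 ✓; GC 10/23 = 43.5%, outside 45.1–59.4% ✗ — fails.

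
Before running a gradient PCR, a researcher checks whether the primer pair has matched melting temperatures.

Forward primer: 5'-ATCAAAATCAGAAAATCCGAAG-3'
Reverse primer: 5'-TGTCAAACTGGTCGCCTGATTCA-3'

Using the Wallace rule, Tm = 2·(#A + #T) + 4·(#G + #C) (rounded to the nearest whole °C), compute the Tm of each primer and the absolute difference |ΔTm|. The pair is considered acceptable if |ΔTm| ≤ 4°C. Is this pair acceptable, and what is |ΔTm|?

|ΔTm| = 10°C; the pair is not acceptable.

Forward: A=12 T=3 G=3 C=4 → Tm = 2·15 + 4·7 = 58°C.
Reverse: A=5 T=7 G=5 C=6 → Tm = 2·12 + 4·11 = 68°C.
|ΔTm| = |58 − 68| = 10°C, > 4°C.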